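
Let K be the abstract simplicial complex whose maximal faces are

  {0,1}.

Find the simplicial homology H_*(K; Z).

H_0 = Z,  H_1 = 0.

Order the vertices as 0 < 1. Listing each simplex with vertices in this order, K has dimension 1 with simplices:

  0-simplices (2): [0], [1]
  1-simplices (1): [0,1]

giving chain groups C_0 ≅ Z^2, C_1 ≅ Z^1.

The boundary map ∂_1: C_1 → C_0 sends each edge [p,q] (with p < q) to q − p.
This gives a 2×1 integer matrix of rank 1; reducing to Smith normal form yields diagonal entries (1).

Reading off H_k = ker ∂_k / im ∂_{k+1}:

  H_0: rank C_0 − rank ∂_1 = 2 − 1 = 1, and the invariant factors of ∂_1 are all 1, so H_0 ≅ Z.
  H_1: rank ker ∂_1 − rank ∂_2 = (1 − 1) − 0 = 0, and there is no ∂_2, so H_1 ≅ 0.

(K is a triangulation of the 1-simplex.)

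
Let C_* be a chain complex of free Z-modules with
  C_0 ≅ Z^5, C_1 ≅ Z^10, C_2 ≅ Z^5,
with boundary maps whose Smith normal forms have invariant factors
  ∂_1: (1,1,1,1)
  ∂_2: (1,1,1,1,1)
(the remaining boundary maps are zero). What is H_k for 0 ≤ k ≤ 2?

H_0: b_0 = 5 − 0 − 4 = 1; torsion from ∂_1 factors > 1: none. So H_0 = Z.
H_1: b_1 = 10 − 4 − 5 = 1; torsion from ∂_2 factors > 1: none. So H_1 = Z.
H_2: b_2 = 5 − 5 − 0 = 0; torsion from ∂_3 factors > 1: none. So H_2 = 0.

H_0 = Z,  H_1 = Z,  H_2 = 0.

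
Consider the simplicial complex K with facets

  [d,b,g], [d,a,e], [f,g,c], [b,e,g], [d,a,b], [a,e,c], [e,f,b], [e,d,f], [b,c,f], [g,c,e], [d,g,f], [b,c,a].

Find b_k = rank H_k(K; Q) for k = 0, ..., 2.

b_0 = 1, b_1 = 0, b_2 = 0.

Fix the vertex order a < b < c < d < e < f < g and write every simplex with vertices in increasing order. Then dim K = 2 and the simplices of K are:

  0-simplices (7): a, b, c, d, e, f, g
  1-simplices (18): ab, ac, ad, ae, bc, bd, be, bf, bg, ce, cf, cg, de, df, dg, ef, eg, fg
  2-simplices (12): abc, abd, ace, ade, bcf, bdg, bef, beg, ceg, cfg, def, dfg

giving chain groups C_0 ≅ Z^7, C_1 ≅ Z^18, C_2 ≅ Z^12.

The boundary map ∂_1: C_1 → C_0 sends each edge [p,q] (with p < q) to q − p.
As a 7×18 matrix over Z this has rank 6, with invariant factors (1,1,1,1,1,1).

The boundary map ∂_2: C_2 → C_1 acts by ∂[p,q,r] = [q,r] − [p,r] + [p,q]. For instance
  ∂bcf = cf − bf + bc,
  ∂cfg = fg − cg + cf.
The 18×12 boundary matrix has rank 12 and Smith normal form diag(1,1,1,1,1,1,1,1,1,1,1,2).

Now H_k = ker ∂_k / im ∂_{k+1}, so:

  H_0: rank C_0 − rank ∂_1 = 7 − 6 = 1, and the invariant factors of ∂_1 are all 1, so H_0 = Z.
  H_1: rank ker ∂_1 − rank ∂_2 = (18 − 6) − 12 = 0, and ∂_2 has invariant factor 2 > 1, so H_1 = Z/2.
  H_2: rank ker ∂_2 − rank ∂_3 = (12 − 12) − 0 = 0, and there is no ∂_3, so H_2 = 0.

As a check, the Euler characteristic is 7 − 18 + 12 = 1, which agrees with 1 − 0 + 0 = 1.
(K is a triangulation of the real projective plane RP^2.)

Hence the Betti numbers are b_0 = 1, b_1 = 0, b_2 = 0.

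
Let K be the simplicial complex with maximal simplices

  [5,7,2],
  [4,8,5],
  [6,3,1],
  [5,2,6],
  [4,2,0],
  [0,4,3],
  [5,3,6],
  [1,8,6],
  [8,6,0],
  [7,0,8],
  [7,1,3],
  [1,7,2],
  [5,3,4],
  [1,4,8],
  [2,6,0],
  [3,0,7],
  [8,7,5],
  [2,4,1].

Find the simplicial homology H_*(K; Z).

Fix the vertex order 0 < 1 < 2 < 3 < 4 < 5 < 6 < 7 < 8 and write every simplex with vertices in increasing order. Then dim K = 2 and the simplices of K are:

  0-simplices (9): [0], [1], [2], [3], [4], [5], [6], [7], [8]
  1-simplices (27): (27 of them)
  2-simplices (18): [0,2,4], [0,2,6], [0,3,4], [0,3,7], [0,6,8], [0,7,8], [1,2,4], [1,2,7], [1,3,6], [1,3,7], [1,4,8], [1,6,8], [2,5,6], [2,5,7], [3,4,5], [3,5,6], [4,5,8], [5,7,8]

giving chain groups C_0 ≅ Z^9, C_1 ≅ Z^27, C_2 ≅ Z^18.

Boundary ∂_1: C_1 → C_0 is given by ∂[p,q] = [q] − [p].
The resulting 9×27 matrix has rank 8, and its Smith normal form has invariant factors (1,1,1,1,1,1,1,1).

The boundary map ∂_2: C_2 → C_1 maps a triangle to the signed sum of its edges. For instance
  ∂[1,3,6] = [3,6] − [1,6] + [1,3],
  ∂[1,6,8] = [6,8] − [1,8] + [1,6].
The 27×18 boundary matrix has rank 17 and Smith normal form diag(1,1,1,1,1,1,1,1,1,1,1,1,1,1,1,1,1).

Reading off H_k = ker ∂_k / im ∂_{k+1}:

  H_0: rank C_0 − rank ∂_1 = 9 − 8 = 1, and the invariant factors of ∂_1 are all 1, so H_0 ≅ Z.
  H_1: rank ker ∂_1 − rank ∂_2 = (27 − 8) − 17 = 2, and the invariant factors of ∂_2 are all 1, so H_1 ≅ Z^2.
  H_2: rank ker ∂_2 − rank ∂_3 = (18 − 17) − 0 = 1, and there is no ∂_3, so H_2 ≅ Z.

As a check, the Euler characteristic is 9 − 27 + 18 = 0, which agrees with 1 − 2 + 1 = 0.
(K is a triangulation of the torus T^2.)

H_0 = Z,  H_1 = Z^2,  H_2 = Z.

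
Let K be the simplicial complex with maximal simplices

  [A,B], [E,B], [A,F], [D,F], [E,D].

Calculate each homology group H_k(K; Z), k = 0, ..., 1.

H_0 ≅ Z,  H_1 ≅ Z.

Fix the vertex order A < B < D < E < F and write every simplex with vertices in increasing order. Then dim K = 1 and the simplices of K are:

  0-simplices (5): A, B, D, E, F
  1-simplices (5): AB, AF, BE, DE, DF

so the chain groups are C_0 ≅ Z^5, C_1 ≅ Z^5.

The boundary map ∂_1: C_1 → C_0 maps an edge to its endpoints' difference, ∂[p,q] = q − p.
As a 5×5 matrix over Z this has rank 4, with invariant factors (1,1,1,1).

Computing H_k = (kernel of ∂_k) / (image of ∂_{k+1}):

  H_0: rank C_0 − rank ∂_1 = 5 − 4 = 1, and the invariant factors of ∂_1 are all 1, so H_0 ≅ Z.
  H_1: rank ker ∂_1 − rank ∂_2 = (5 − 4) − 0 = 1, and there is no ∂_2, so H_1 ≅ Z.

(K is a triangulation of the circle S^1.)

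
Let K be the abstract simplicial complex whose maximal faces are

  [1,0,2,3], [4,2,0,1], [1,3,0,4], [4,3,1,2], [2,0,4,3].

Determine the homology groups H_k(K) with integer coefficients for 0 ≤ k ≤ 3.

H_0 ≅ Z,  H_1 = 0,  H_2 = 0,  H_3 ≅ Z.

Take the total order 0 < 1 < 2 < 3 < 4 on the vertex set. Then K (dimension 3) consists of the simplices:

  0-simplices (5): [0], [1], [2], [3], [4]
  1-simplices (10): [0,1], [0,2], [0,3], [0,4], [1,2], [1,3], [1,4], [2,3], [2,4], [3,4]
  2-simplices (10): [0,1,2], [0,1,3], [0,1,4], [0,2,3], [0,2,4], [0,3,4], [1,2,3], [1,2,4], [1,3,4], [2,3,4]
  3-simplices (5): [0,1,2,3], [0,1,2,4], [0,1,3,4], [0,2,3,4], [1,2,3,4]

Hence C_0 ≅ Z^5, C_1 ≅ Z^10, C_2 ≅ Z^10, C_3 ≅ Z^5.

The boundary map ∂_1: C_1 → C_0 sends each edge [p,q] (with p < q) to q − p. For instance
  ∂[0,1] = [1] − [0].
The resulting 5×10 matrix has rank 4, and its Smith normal form has invariant factors (1,1,1,1).

∂_2: C_2 → C_1 sends each 2-simplex [p,q,r] to [q,r] − [p,r] + [p,q]. For instance
  ∂[0,2,3] = [2,3] − [0,3] + [0,2],
  ∂[0,1,2] = [1,2] − [0,2] + [0,1].
The 10×10 boundary matrix has rank 6 and Smith normal form diag(1,1,1,1,1,1).

The boundary map ∂_3: C_3 → C_2 sends each 3-simplex σ to the alternating sum Σ_i (−1)^i (σ with its i-th vertex removed). For instance
  ∂[0,1,2,4] = [1,2,4] − [0,2,4] + [0,1,4] − [0,1,2],
  ∂[1,2,3,4] = [2,3,4] − [1,3,4] + [1,2,4] − [1,2,3].
The 10×5 boundary matrix has rank 4 and Smith normal form diag(1,1,1,1).

From H_k ≅ ker(∂_k) / im(∂_{k+1}) we obtain:

  H_0: rank C_0 − rank ∂_1 = 5 − 4 = 1, and the invariant factors of ∂_1 are all 1, so H_0 ≅ Z.
  H_1: rank ker ∂_1 − rank ∂_2 = (10 − 4) − 6 = 0, and the invariant factors of ∂_2 are all 1, so H_1 ≅ 0.
  H_2: rank ker ∂_2 − rank ∂_3 = (10 − 6) − 4 = 0, and the invariant factors of ∂_3 are all 1, so H_2 ≅ 0.
  H_3: rank ker ∂_3 − rank ∂_4 = (5 − 4) − 0 = 1, and there is no ∂_4, so H_3 ≅ Z.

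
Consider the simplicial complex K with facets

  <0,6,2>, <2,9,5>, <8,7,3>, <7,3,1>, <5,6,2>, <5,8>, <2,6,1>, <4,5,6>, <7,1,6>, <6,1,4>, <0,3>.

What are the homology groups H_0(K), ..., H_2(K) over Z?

K has 10 vertices, 20 edges, 9 triangles.
rank ∂_0 = 0, rank ∂_1 = 9 ⇒ b_0 = 10 − 0 − 9 = 1; all invariant factors of ∂_1 are 1 so no torsion. So H_0 = Z.
rank ∂_1 = 9, rank ∂_2 = 9 ⇒ b_1 = 20 − 9 − 9 = 2; all invariant factors of ∂_2 are 1 so no torsion. So H_1 = Z^2.
rank ∂_2 = 9, rank ∂_3 = 0 ⇒ b_2 = 9 − 9 − 0 = 0. So H_2 = 0.

H_0 = Z,  H_1 = Z^2,  H_2 = 0.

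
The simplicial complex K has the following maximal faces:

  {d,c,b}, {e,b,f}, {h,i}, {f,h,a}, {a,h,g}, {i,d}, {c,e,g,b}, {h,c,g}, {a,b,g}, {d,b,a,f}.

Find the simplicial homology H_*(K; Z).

H_0 ≅ Z,  H_1 ≅ Z,  H_2 = 0,  H_3 = 0.

We work with the vertex ordering a < b < c < d < e < f < g < h < i. The simplices of K, each written with vertices in increasing order, are:

  0-simplices (9): a, b, c, d, e, f, g, h, i
  1-simplices (21): ab, ad, af, ag, ah, bc, bd, be, bf, bg, cd, ce, cg, ch, df, di, ef, eg, fh, gh, hi
  2-simplices (14): abd, abf, abg, adf, afh, agh, bcd, bce, bcg, bdf, bef, beg, ceg, cgh
  3-simplices (2): abdf, bceg

Hence C_0 ≅ Z^9, C_1 ≅ Z^21, C_2 ≅ Z^14, C_3 ≅ Z^2.

Boundary ∂_1: C_1 → C_0 is given by ∂[p,q] = [q] − [p].
The resulting 9×21 matrix has rank 8, and its Smith normal form has invariant factors (1,1,1,1,1,1,1,1).

Boundary ∂_2: C_2 → C_1 sends each 2-simplex [p,q,r] to [q,r] − [p,r] + [p,q]. For instance
  ∂ceg = eg − cg + ce,
  ∂cgh = gh − ch + cg.
The 21×14 boundary matrix has rank 12 and Smith normal form diag(1,1,1,1,1,1,1,1,1,1,1,1).

The boundary map ∂_3: C_3 → C_2 sends each 3-simplex σ to the alternating sum Σ_i (−1)^i (σ with its i-th vertex removed). For instance
  ∂bceg = ceg − beg + bcg − bce,
  ∂abdf = bdf − adf + abf − abd.
The resulting 14×2 matrix has rank 2, and its Smith normal form has invariant factors (1,1).

Computing H_k = (kernel of ∂_k) / (image of ∂_{k+1}):

  H_0: rank C_0 − rank ∂_1 = 9 − 8 = 1, and the invariant factors of ∂_1 are all 1, so H_0 = Z.
  H_1: rank ker ∂_1 − rank ∂_2 = (21 − 8) − 12 = 1, and the invariant factors of ∂_2 are all 1, so H_1 = Z.
  H_2: rank ker ∂_2 − rank ∂_3 = (14 − 12) − 2 = 0, and the invariant factors of ∂_3 are all 1, so H_2 = 0.
  H_3: rank ker ∂_3 − rank ∂_4 = (2 − 2) − 0 = 0, and there is no ∂_4, so H_3 = 0.

As a check, the Euler characteristic is 9 − 21 + 14 − 2 = 0, which agrees with 1 − 1 + 0 − 0 = 0.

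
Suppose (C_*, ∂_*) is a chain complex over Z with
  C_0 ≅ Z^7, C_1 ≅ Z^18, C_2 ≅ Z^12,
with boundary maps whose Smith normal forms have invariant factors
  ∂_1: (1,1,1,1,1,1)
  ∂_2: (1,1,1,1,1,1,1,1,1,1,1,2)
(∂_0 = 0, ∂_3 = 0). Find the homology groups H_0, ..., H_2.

H_0 ≅ Z,  H_1 ≅ Z/2,  H_2 = 0.

H_0: b_0 = 7 − 0 − 6 = 1; torsion from ∂_1 factors > 1: none. So H_0 ≅ Z.
H_1: b_1 = 18 − 6 − 12 = 0; torsion from ∂_2 factors > 1: [2]. So H_1 ≅ Z/2.
H_2: b_2 = 12 − 12 − 0 = 0; torsion from ∂_3 factors > 1: none. So H_2 ≅ 0.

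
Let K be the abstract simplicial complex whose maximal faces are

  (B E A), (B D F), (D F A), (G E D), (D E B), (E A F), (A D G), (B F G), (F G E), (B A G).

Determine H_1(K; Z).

Order the vertices as A < B < D < E < F < G. Listing each simplex with vertices in this order, K has dimension 2 with simplices:

  0-simplices (6): A, B, D, E, F, G
  1-simplices (15): AB, AD, AE, AF, AG, BD, BE, BF, BG, DE, DF, DG, EF, EG, FG
  2-simplices (10): ABE, ABG, ADF, ADG, AEF, BDE, BDF, BFG, DEG, EFG

so the chain groups are C_0 ≅ Z^6, C_1 ≅ Z^15, C_2 ≅ Z^10.

∂_1: C_1 → C_0 maps an edge to its endpoints' difference, ∂[p,q] = q − p. For instance
  ∂FG = G − F.
As a 6×15 matrix over Z this has rank 5, with invariant factors (1,1,1,1,1).

Boundary ∂_2: C_2 → C_1 acts by ∂[p,q,r] = [q,r] − [p,r] + [p,q]. For instance
  ∂BDF = DF − BF + BD,
  ∂ABG = BG − AG + AB.
As a 15×10 matrix over Z this has rank 10, with invariant factors (1,1,1,1,1,1,1,1,1,2).

Reading off H_k = ker ∂_k / im ∂_{k+1}:

  H_1: rank ker ∂_1 − rank ∂_2 = (15 − 5) − 10 = 0, and ∂_2 has invariant factor 2 > 1, so H_1 ≅ Z/2Z.

H_1 = Z/2Z.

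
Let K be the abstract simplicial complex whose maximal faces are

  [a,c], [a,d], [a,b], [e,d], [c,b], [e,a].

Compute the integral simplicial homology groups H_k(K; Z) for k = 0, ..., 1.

Order the vertices as a < b < c < d < e. Listing each simplex with vertices in this order, K has dimension 1 with simplices:

  0-simplices (5): a, b, c, d, e
  1-simplices (6): ab, ac, ad, ae, bc, de

Hence C_0 ≅ Z^5, C_1 ≅ Z^6.

The boundary map ∂_1: C_1 → C_0 sends each edge [p,q] (with p < q) to q − p.
As a 5×6 matrix over Z this has rank 4, with invariant factors (1,1,1,1).

Now H_k = ker ∂_k / im ∂_{k+1}, so:

  H_0: rank C_0 − rank ∂_1 = 5 − 4 = 1, and the invariant factors of ∂_1 are all 1, so H_0 = Z.
  H_1: rank ker ∂_1 − rank ∂_2 = (6 − 4) − 0 = 2, and there is no ∂_2, so H_1 = Z^2.

As a check, the Euler characteristic is 5 − 6 = -1, which agrees with 1 − 2 = -1.
(K is a triangulation of a wedge of 2 circles.)

H_0 = Z,  H_1 = Z^2.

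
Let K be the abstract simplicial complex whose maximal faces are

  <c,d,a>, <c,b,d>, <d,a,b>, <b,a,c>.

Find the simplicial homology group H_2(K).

Fix the vertex order a < b < c < d and write every simplex with vertices in increasing order. Then dim K = 2 and the simplices of K are:

  0-simplices (4): a, b, c, d
  1-simplices (6): ab, ac, ad, bc, bd, cd
  2-simplices (4): abc, abd, acd, bcd

so the chain groups are C_0 ≅ Z^4, C_1 ≅ Z^6, C_2 ≅ Z^4.

∂_1: C_1 → C_0 maps an edge to its endpoints' difference, ∂[p,q] = q − p.
As a 4×6 matrix over Z this has rank 3, with invariant factors (1,1,1).

∂_2: C_2 → C_1 maps a triangle to the signed sum of its edges. For instance
  ∂abc = bc − ac + ab,
  ∂bcd = cd − bd + bc.
The 6×4 boundary matrix has rank 3 and Smith normal form diag(1,1,1).

Now H_k = ker ∂_k / im ∂_{k+1}, so:

  H_2: rank ker ∂_2 − rank ∂_3 = (4 − 3) − 0 = 1, and there is no ∂_3, so H_2 ≅ Z.

H_2 ≅ Z.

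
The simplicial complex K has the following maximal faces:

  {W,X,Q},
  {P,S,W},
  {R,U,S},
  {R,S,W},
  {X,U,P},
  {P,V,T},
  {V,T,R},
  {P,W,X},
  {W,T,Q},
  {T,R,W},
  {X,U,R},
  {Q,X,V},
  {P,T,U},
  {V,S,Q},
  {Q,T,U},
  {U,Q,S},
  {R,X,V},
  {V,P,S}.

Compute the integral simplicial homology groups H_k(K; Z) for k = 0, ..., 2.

We work with the vertex ordering P < Q < R < S < T < U < V < W < X. The simplices of K, each written with vertices in increasing order, are:

  0-simplices (9): P, Q, R, S, T, U, V, W, X
  1-simplices (27): PS, PT, PU, PV, PW, PX, QS, QT, QU, QV, QW, QX, RS, RT, RU, RV, RW, RX, SU, SV, SW, TU, TV, TW, UX, VX, WX
  2-simplices (18): PSV, PSW, PTU, PTV, PUX, PWX, QSU, QSV, QTU, QTW, QVX, QWX, RSU, RSW, RTV, RTW, RUX, RVX

giving chain groups C_0 ≅ Z^9, C_1 ≅ Z^27, C_2 ≅ Z^18.

The boundary map ∂_1: C_1 → C_0 is given by ∂[p,q] = [q] − [p].
This gives a 9×27 integer matrix of rank 8; reducing to Smith normal form yields diagonal entries (1,1,1,1,1,1,1,1).

Boundary ∂_2: C_2 → C_1 sends each 2-simplex [p,q,r] to [q,r] − [p,r] + [p,q]. For instance
  ∂QTU = TU − QU + QT,
  ∂RVX = VX − RX + RV.
The 27×18 boundary matrix has rank 17 and Smith normal form diag(1,1,1,1,1,1,1,1,1,1,1,1,1,1,1,1,1).

Computing H_k = (kernel of ∂_k) / (image of ∂_{k+1}):

  H_0: rank C_0 − rank ∂_1 = 9 − 8 = 1, and the invariant factors of ∂_1 are all 1, so H_0 = Z.
  H_1: rank ker ∂_1 − rank ∂_2 = (27 − 8) − 17 = 2, and the invariant factors of ∂_2 are all 1, so H_1 = Z^2.
  H_2: rank ker ∂_2 − rank ∂_3 = (18 − 17) − 0 = 1, and there is no ∂_3, so H_2 = Z.

H_0 ≅ Z,  H_1 ≅ Z^2,  H_2 ≅ Z.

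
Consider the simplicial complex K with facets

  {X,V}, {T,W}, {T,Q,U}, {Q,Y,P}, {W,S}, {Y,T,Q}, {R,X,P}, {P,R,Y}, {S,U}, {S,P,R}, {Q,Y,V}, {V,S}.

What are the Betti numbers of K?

b_0 = 1, b_1 = 4, b_2 = 0.

Take the total order P < Q < R < S < T < U < V < W < X < Y on the vertex set. Then K (dimension 2) consists of the simplices:

  0-simplices (10): P, Q, R, S, T, U, V, W, X, Y
  1-simplices (20): PQ, PR, PS, PX, PY, QT, QU, QV, QY, RS, RX, RY, SU, SV, SW, TU, TW, TY, VX, VY
  2-simplices (7): PQY, PRS, PRX, PRY, QTU, QTY, QVY

Hence C_0 ≅ Z^10, C_1 ≅ Z^20, C_2 ≅ Z^7.

∂_1: C_1 → C_0 sends each edge [p,q] (with p < q) to q − p. For instance
  ∂SU = U − S.
This gives a 10×20 integer matrix of rank 9; reducing to Smith normal form yields diagonal entries (1,1,1,1,1,1,1,1,1).

The boundary map ∂_2: C_2 → C_1 acts by ∂[p,q,r] = [q,r] − [p,r] + [p,q]. For instance
  ∂QVY = VY − QY + QV,
  ∂QTY = TY − QY + QT.
As a 20×7 matrix over Z this has rank 7, with invariant factors (1,1,1,1,1,1,1).

Now H_k = ker ∂_k / im ∂_{k+1}, so:

  H_0: rank C_0 − rank ∂_1 = 10 − 9 = 1, and the invariant factors of ∂_1 are all 1, so H_0 = Z.
  H_1: rank ker ∂_1 − rank ∂_2 = (20 − 9) − 7 = 4, and the invariant factors of ∂_2 are all 1, so H_1 = Z^4.
  H_2: rank ker ∂_2 − rank ∂_3 = (7 − 7) − 0 = 0, and there is no ∂_3, so H_2 = 0.

As a check, the Euler characteristic is 10 − 20 + 7 = -3, which agrees with 1 − 4 + 0 = -3.

Hence the Betti numbers are b_0 = 1, b_1 = 4, b_2 = 0.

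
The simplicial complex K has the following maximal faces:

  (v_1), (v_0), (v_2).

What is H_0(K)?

H_0 = Z^3.

Fix the vertex order v_0 < v_1 < v_2 and write every simplex with vertices in increasing order. Then dim K = 0 and the simplices of K are:

  0-simplices (3): [v_0], [v_1], [v_2]

giving chain groups C_0 ≅ Z^3.

Now H_k = ker ∂_k / im ∂_{k+1}, so:

  H_0: rank C_0 − rank ∂_1 = 3 − 0 = 3, and there is no ∂_1, so H_0 = Z^3.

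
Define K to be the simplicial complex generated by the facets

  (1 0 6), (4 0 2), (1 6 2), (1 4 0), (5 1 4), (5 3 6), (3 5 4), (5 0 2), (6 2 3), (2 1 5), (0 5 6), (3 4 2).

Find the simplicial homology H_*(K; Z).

Fix the vertex order 0 < 1 < 2 < 3 < 4 < 5 < 6 and write every simplex with vertices in increasing order. Then dim K = 2 and the simplices of K are:

  0-simplices (7): [0], [1], [2], [3], [4], [5], [6]
  1-simplices (18): [0,1], [0,2], [0,4], [0,5], [0,6], [1,2], [1,4], [1,5], [1,6], [2,3], [2,4], [2,5], [2,6], [3,4], [3,5], [3,6], [4,5], [5,6]
  2-simplices (12): [0,1,4], [0,1,6], [0,2,4], [0,2,5], [0,5,6], [1,2,5], [1,2,6], [1,4,5], [2,3,4], [2,3,6], [3,4,5], [3,5,6]

so the chain groups are C_0 ≅ Z^7, C_1 ≅ Z^18, C_2 ≅ Z^12.

Boundary ∂_1: C_1 → C_0 maps an edge to its endpoints' difference, ∂[p,q] = q − p. For instance
  ∂[0,6] = [6] − [0].
The 7×18 boundary matrix has rank 6 and Smith normal form diag(1,1,1,1,1,1).

The boundary map ∂_2: C_2 → C_1 sends each 2-simplex [p,q,r] to [q,r] − [p,r] + [p,q]. For instance
  ∂[1,4,5] = [4,5] − [1,5] + [1,4],
  ∂[0,1,6] = [1,6] − [0,6] + [0,1].
The 18×12 boundary matrix has rank 12 and Smith normal form diag(1,1,1,1,1,1,1,1,1,1,1,2).

Computing H_k = (kernel of ∂_k) / (image of ∂_{k+1}):

  H_0: rank C_0 − rank ∂_1 = 7 − 6 = 1, and the invariant factors of ∂_1 are all 1, so H_0 = Z.
  H_1: rank ker ∂_1 − rank ∂_2 = (18 − 6) − 12 = 0, and ∂_2 has invariant factor 2 > 1, so H_1 = Z/2.
  H_2: rank ker ∂_2 − rank ∂_3 = (12 − 12) − 0 = 0, and there is no ∂_3, so H_2 = 0.

H_0 ≅ Z,  H_1 ≅ Z/2,  H_2 = 0.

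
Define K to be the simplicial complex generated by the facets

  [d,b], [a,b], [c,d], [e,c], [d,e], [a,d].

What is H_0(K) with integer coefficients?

Order the vertices as a < b < c < d < e. Listing each simplex with vertices in this order, K has dimension 1 with simplices:

  0-simplices (5): a, b, c, d, e
  1-simplices (6): ab, ad, bd, cd, ce, de

giving chain groups C_0 ≅ Z^5, C_1 ≅ Z^6.

The boundary map ∂_1: C_1 → C_0 maps an edge to its endpoints' difference, ∂[p,q] = q − p. For instance
  ∂cd = d − c.
This gives a 5×6 integer matrix of rank 4; reducing to Smith normal form yields diagonal entries (1,1,1,1).

Reading off H_k = ker ∂_k / im ∂_{k+1}:

  H_0: rank C_0 − rank ∂_1 = 5 − 4 = 1, and the invariant factors of ∂_1 are all 1, so H_0 = Z.

(K is a triangulation of a wedge of 2 circles.)

H_0 = Z.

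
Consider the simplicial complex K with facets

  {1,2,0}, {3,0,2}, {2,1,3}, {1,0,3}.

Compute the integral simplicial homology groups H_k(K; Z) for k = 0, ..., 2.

Take the total order 0 < 1 < 2 < 3 on the vertex set. Then K (dimension 2) consists of the simplices:

  0-simplices (4): [0], [1], [2], [3]
  1-simplices (6): [0,1], [0,2], [0,3], [1,2], [1,3], [2,3]
  2-simplices (4): [0,1,2], [0,1,3], [0,2,3], [1,2,3]

so the chain groups are C_0 ≅ Z^4, C_1 ≅ Z^6, C_2 ≅ Z^4.

Boundary ∂_1: C_1 → C_0 maps an edge to its endpoints' difference, ∂[p,q] = q − p. For instance
  ∂[0,1] = [1] − [0].
The resulting 4×6 matrix has rank 3, and its Smith normal form has invariant factors (1,1,1).

∂_2: C_2 → C_1 acts by ∂[p,q,r] = [q,r] − [p,r] + [p,q]. For instance
  ∂[0,1,2] = [1,2] − [0,2] + [0,1],
  ∂[0,1,3] = [1,3] − [0,3] + [0,1].
This gives a 6×4 integer matrix of rank 3; reducing to Smith normal form yields diagonal entries (1,1,1).

Now H_k = ker ∂_k / im ∂_{k+1}, so:

  H_0: rank C_0 − rank ∂_1 = 4 − 3 = 1, and the invariant factors of ∂_1 are all 1, so H_0 ≅ Z.
  H_1: rank ker ∂_1 − rank ∂_2 = (6 − 3) − 3 = 0, and the invariant factors of ∂_2 are all 1, so H_1 ≅ 0.
  H_2: rank ker ∂_2 − rank ∂_3 = (4 − 3) − 0 = 1, and there is no ∂_3, so H_2 ≅ Z.

(K is a triangulation of the 2-sphere S^2.)

H_0 = Z,  H_1 = 0,  H_2 = Z.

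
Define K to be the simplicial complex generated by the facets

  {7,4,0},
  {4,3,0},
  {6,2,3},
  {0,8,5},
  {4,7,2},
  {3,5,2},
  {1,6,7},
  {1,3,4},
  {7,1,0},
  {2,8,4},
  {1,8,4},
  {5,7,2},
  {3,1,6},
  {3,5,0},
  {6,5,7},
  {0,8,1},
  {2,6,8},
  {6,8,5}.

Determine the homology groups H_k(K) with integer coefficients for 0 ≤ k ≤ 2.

H_0 = Z,  H_1 = Z ⊕ Z/2,  H_2 = 0.

Fix the vertex order 0 < 1 < 2 < 3 < 4 < 5 < 6 < 7 < 8 and write every simplex with vertices in increasing order. Then dim K = 2 and the simplices of K are:

  0-simplices (9): [0], [1], [2], [3], [4], [5], [6], [7], [8]
  1-simplices (27): (27 of them)
  2-simplices (18): [0,1,7], [0,1,8], [0,3,4], [0,3,5], [0,4,7], [0,5,8], [1,3,4], [1,3,6], [1,4,8], [1,6,7], [2,3,5], [2,3,6], [2,4,7], [2,4,8], [2,5,7], [2,6,8], [5,6,7], [5,6,8]

giving chain groups C_0 ≅ Z^9, C_1 ≅ Z^27, C_2 ≅ Z^18.

∂_1: C_1 → C_0 is given by ∂[p,q] = [q] − [p].
This gives a 9×27 integer matrix of rank 8; reducing to Smith normal form yields diagonal entries (1,1,1,1,1,1,1,1).

The boundary map ∂_2: C_2 → C_1 maps a triangle to the signed sum of its edges. For instance
  ∂[1,3,6] = [3,6] − [1,6] + [1,3],
  ∂[0,1,7] = [1,7] − [0,7] + [0,1].
The 27×18 boundary matrix has rank 18 and Smith normal form diag(1,1,1,1,1,1,1,1,1,1,1,1,1,1,1,1,1,2).

Reading off H_k = ker ∂_k / im ∂_{k+1}:

  H_0: rank C_0 − rank ∂_1 = 9 − 8 = 1, and the invariant factors of ∂_1 are all 1, so H_0 ≅ Z.
  H_1: rank ker ∂_1 − rank ∂_2 = (27 − 8) − 18 = 1, and ∂_2 has invariant factor 2 > 1, so H_1 ≅ Z ⊕ Z/2.
  H_2: rank ker ∂_2 − rank ∂_3 = (18 − 18) − 0 = 0, and there is no ∂_3, so H_2 ≅ 0.

(K is a triangulation of the Klein bottle.)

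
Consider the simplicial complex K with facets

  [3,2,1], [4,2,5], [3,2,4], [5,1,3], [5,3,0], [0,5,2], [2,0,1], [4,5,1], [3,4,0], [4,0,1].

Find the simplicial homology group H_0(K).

Fix the vertex order 0 < 1 < 2 < 3 < 4 < 5 and write every simplex with vertices in increasing order. Then dim K = 2 and the simplices of K are:

  0-simplices (6): [0], [1], [2], [3], [4], [5]
  1-simplices (15): [0,1], [0,2], [0,3], [0,4], [0,5], [1,2], [1,3], [1,4], [1,5], [2,3], [2,4], [2,5], [3,4], [3,5], [4,5]
  2-simplices (10): [0,1,2], [0,1,4], [0,2,5], [0,3,4], [0,3,5], [1,2,3], [1,3,5], [1,4,5], [2,3,4], [2,4,5]

so the chain groups are C_0 ≅ Z^6, C_1 ≅ Z^15, C_2 ≅ Z^10.

Boundary ∂_1: C_1 → C_0 is given by ∂[p,q] = [q] − [p]. For instance
  ∂[3,4] = [4] − [3].
The resulting 6×15 matrix has rank 5, and its Smith normal form has invariant factors (1,1,1,1,1).

The boundary map ∂_2: C_2 → C_1 sends each 2-simplex [p,q,r] to [q,r] − [p,r] + [p,q]. For instance
  ∂[2,3,4] = [3,4] − [2,4] + [2,3],
  ∂[0,3,5] = [3,5] − [0,5] + [0,3].
The 15×10 boundary matrix has rank 10 and Smith normal form diag(1,1,1,1,1,1,1,1,1,2).

From H_k ≅ ker(∂_k) / im(∂_{k+1}) we obtain:

  H_0: rank C_0 − rank ∂_1 = 6 − 5 = 1, and the invariant factors of ∂_1 are all 1, so H_0 = Z.

(K is a triangulation of the real projective plane RP^2.)

H_0 ≅ Z.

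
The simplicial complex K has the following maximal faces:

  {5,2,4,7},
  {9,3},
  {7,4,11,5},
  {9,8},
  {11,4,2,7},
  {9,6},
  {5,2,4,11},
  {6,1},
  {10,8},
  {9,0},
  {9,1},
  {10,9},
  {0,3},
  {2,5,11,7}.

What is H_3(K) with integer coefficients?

H_3 ≅ Z.

Order the vertices as 0 < 1 < 2 < 3 < 4 < 5 < 6 < 7 < 8 < 9 < 10 < 11. Listing each simplex with vertices in this order, K has dimension 3 with simplices:

  0-simplices (12): [0], [1], [2], [3], [4], [5], [6], [7], [8], [9], [10], [11]
  1-simplices (19): [0,3], [0,9], [1,6], [1,9], [2,4], [2,5], [2,7], [2,11], [3,9], [4,5], [4,7], [4,11], [5,7], [5,11], [6,9], [7,11], [8,9], [8,10], [9,10]
  2-simplices (10): [2,4,5], [2,4,7], [2,4,11], [2,5,7], [2,5,11], [2,7,11], [4,5,7], [4,5,11], [4,7,11], [5,7,11]
  3-simplices (5): [2,4,5,7], [2,4,5,11], [2,4,7,11], [2,5,7,11], [4,5,7,11]

giving chain groups C_0 ≅ Z^12, C_1 ≅ Z^19, C_2 ≅ Z^10, C_3 ≅ Z^5.

Boundary ∂_1: C_1 → C_0 is given by ∂[p,q] = [q] − [p].
The resulting 12×19 matrix has rank 10, and its Smith normal form has invariant factors (1,1,1,1,1,1,1,1,1,1).

Boundary ∂_2: C_2 → C_1 acts by ∂[p,q,r] = [q,r] − [p,r] + [p,q]. For instance
  ∂[2,5,7] = [5,7] − [2,7] + [2,5],
  ∂[4,7,11] = [7,11] − [4,11] + [4,7].
As a 19×10 matrix over Z this has rank 6, with invariant factors (1,1,1,1,1,1).

∂_3: C_3 → C_2 sends each 3-simplex σ to the alternating sum Σ_i (−1)^i (σ with its i-th vertex removed). For instance
  ∂[4,5,7,11] = [5,7,11] − [4,7,11] + [4,5,11] − [4,5,7],
  ∂[2,4,5,7] = [4,5,7] − [2,5,7] + [2,4,7] − [2,4,5].
The resulting 10×5 matrix has rank 4, and its Smith normal form has invariant factors (1,1,1,1).

Reading off H_k = ker ∂_k / im ∂_{k+1}:

  H_3: rank ker ∂_3 − rank ∂_4 = (5 − 4) − 0 = 1, and there is no ∂_4, so H_3 ≅ Z.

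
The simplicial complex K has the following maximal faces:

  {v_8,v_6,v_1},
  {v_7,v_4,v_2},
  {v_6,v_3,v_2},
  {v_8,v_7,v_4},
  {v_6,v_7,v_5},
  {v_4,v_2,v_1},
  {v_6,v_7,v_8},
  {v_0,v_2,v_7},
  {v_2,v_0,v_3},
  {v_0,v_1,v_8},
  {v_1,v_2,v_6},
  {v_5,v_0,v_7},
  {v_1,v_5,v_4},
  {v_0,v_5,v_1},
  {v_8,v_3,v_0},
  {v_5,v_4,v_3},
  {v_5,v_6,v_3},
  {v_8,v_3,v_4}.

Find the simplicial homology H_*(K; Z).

H_0 = Z,  H_1 = Z^2,  H_2 = Z.

We work with the vertex ordering v_0 < v_1 < v_2 < v_3 < v_4 < v_5 < v_6 < v_7 < v_8. The simplices of K, each written with vertices in increasing order, are:

  0-simplices (9): [v_0], [v_1], [v_2], [v_3], [v_4], [v_5], [v_6], [v_7], [v_8]
  1-simplices (27): (27 of them)
  2-simplices (18): (18 of them)

so the chain groups are C_0 ≅ Z^9, C_1 ≅ Z^27, C_2 ≅ Z^18.

∂_1: C_1 → C_0 is given by ∂[p,q] = [q] − [p]. For instance
  ∂[v_1,v_8] = [v_8] − [v_1].
As a 9×27 matrix over Z this has rank 8, with invariant factors (1,1,1,1,1,1,1,1).

Boundary ∂_2: C_2 → C_1 maps a triangle to the signed sum of its edges. For instance
  ∂[v_6,v_7,v_8] = [v_7,v_8] − [v_6,v_8] + [v_6,v_7],
  ∂[v_0,v_5,v_7] = [v_5,v_7] − [v_0,v_7] + [v_0,v_5].
The 27×18 boundary matrix has rank 17 and Smith normal form diag(1,1,1,1,1,1,1,1,1,1,1,1,1,1,1,1,1).

Now H_k = ker ∂_k / im ∂_{k+1}, so:

  H_0: rank C_0 − rank ∂_1 = 9 − 8 = 1, and the invariant factors of ∂_1 are all 1, so H_0 ≅ Z.
  H_1: rank ker ∂_1 − rank ∂_2 = (27 − 8) − 17 = 2, and the invariant factors of ∂_2 are all 1, so H_1 ≅ Z^2.
  H_2: rank ker ∂_2 − rank ∂_3 = (18 − 17) − 0 = 1, and there is no ∂_3, so H_2 ≅ Z.

As a check, the Euler characteristic is 9 − 27 + 18 = 0, which agrees with 1 − 2 + 1 = 0.
(K is a triangulation of the torus T^2.)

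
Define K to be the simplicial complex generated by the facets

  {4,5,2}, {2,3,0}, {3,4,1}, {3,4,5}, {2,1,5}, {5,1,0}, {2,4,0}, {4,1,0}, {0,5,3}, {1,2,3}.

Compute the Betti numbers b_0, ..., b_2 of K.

b_0 = 1, b_1 = 0, b_2 = 0.

Take the total order 0 < 1 < 2 < 3 < 4 < 5 on the vertex set. Then K (dimension 2) consists of the simplices:

  0-simplices (6): [0], [1], [2], [3], [4], [5]
  1-simplices (15): [0,1], [0,2], [0,3], [0,4], [0,5], [1,2], [1,3], [1,4], [1,5], [2,3], [2,4], [2,5], [3,4], [3,5], [4,5]
  2-simplices (10): [0,1,4], [0,1,5], [0,2,3], [0,2,4], [0,3,5], [1,2,3], [1,2,5], [1,3,4], [2,4,5], [3,4,5]

Hence C_0 ≅ Z^6, C_1 ≅ Z^15, C_2 ≅ Z^10.

Boundary ∂_1: C_1 → C_0 sends each edge [p,q] (with p < q) to q − p.
The 6×15 boundary matrix has rank 5 and Smith normal form diag(1,1,1,1,1).

The boundary map ∂_2: C_2 → C_1 sends each 2-simplex [p,q,r] to [q,r] − [p,r] + [p,q]. For instance
  ∂[2,4,5] = [4,5] − [2,5] + [2,4],
  ∂[0,1,4] = [1,4] − [0,4] + [0,1].
The 15×10 boundary matrix has rank 10 and Smith normal form diag(1,1,1,1,1,1,1,1,1,2).

From H_k ≅ ker(∂_k) / im(∂_{k+1}) we obtain:

  H_0: rank C_0 − rank ∂_1 = 6 − 5 = 1, and the invariant factors of ∂_1 are all 1, so H_0 = Z.
  H_1: rank ker ∂_1 − rank ∂_2 = (15 − 5) − 10 = 0, and ∂_2 has invariant factor 2 > 1, so H_1 = Z/2.
  H_2: rank ker ∂_2 − rank ∂_3 = (10 − 10) − 0 = 0, and there is no ∂_3, so H_2 = 0.

(K is a triangulation of the real projective plane RP^2.)

Hence the Betti numbers are b_0 = 1, b_1 = 0, b_2 = 0.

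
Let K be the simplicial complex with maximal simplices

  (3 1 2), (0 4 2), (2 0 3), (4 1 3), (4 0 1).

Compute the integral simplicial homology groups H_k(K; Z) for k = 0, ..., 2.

H_0 = Z,  H_1 = Z,  H_2 = 0.

K has 5 vertices, 10 edges, 5 triangles.
rank ∂_0 = 0, rank ∂_1 = 4 ⇒ b_0 = 5 − 0 − 4 = 1; all invariant factors of ∂_1 are 1 so no torsion. So H_0 ≅ Z.
rank ∂_1 = 4, rank ∂_2 = 5 ⇒ b_1 = 10 − 4 − 5 = 1; all invariant factors of ∂_2 are 1 so no torsion. So H_1 ≅ Z.
rank ∂_2 = 5, rank ∂_3 = 0 ⇒ b_2 = 5 − 5 − 0 = 0. So H_2 ≅ 0.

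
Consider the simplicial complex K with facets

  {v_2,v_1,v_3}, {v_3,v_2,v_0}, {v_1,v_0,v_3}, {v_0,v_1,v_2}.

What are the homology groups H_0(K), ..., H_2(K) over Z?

Take the total order v_0 < v_1 < v_2 < v_3 on the vertex set. Then K (dimension 2) consists of the simplices:

  0-simplices (4): [v_0], [v_1], [v_2], [v_3]
  1-simplices (6): [v_0,v_1], [v_0,v_2], [v_0,v_3], [v_1,v_2], [v_1,v_3], [v_2,v_3]
  2-simplices (4): [v_0,v_1,v_2], [v_0,v_1,v_3], [v_0,v_2,v_3], [v_1,v_2,v_3]

Hence C_0 ≅ Z^4, C_1 ≅ Z^6, C_2 ≅ Z^4.

The boundary map ∂_1: C_1 → C_0 is given by ∂[p,q] = [q] − [p].
The resulting 4×6 matrix has rank 3, and its Smith normal form has invariant factors (1,1,1).

The boundary map ∂_2: C_2 → C_1 acts by ∂[p,q,r] = [q,r] − [p,r] + [p,q]. For instance
  ∂[v_0,v_1,v_2] = [v_1,v_2] − [v_0,v_2] + [v_0,v_1],
  ∂[v_1,v_2,v_3] = [v_2,v_3] − [v_1,v_3] + [v_1,v_2].
As a 6×4 matrix over Z this has rank 3, with invariant factors (1,1,1).

Now H_k = ker ∂_k / im ∂_{k+1}, so:

  H_0: rank C_0 − rank ∂_1 = 4 − 3 = 1, and the invariant factors of ∂_1 are all 1, so H_0 ≅ Z.
  H_1: rank ker ∂_1 − rank ∂_2 = (6 − 3) − 3 = 0, and the invariant factors of ∂_2 are all 1, so H_1 ≅ 0.
  H_2: rank ker ∂_2 − rank ∂_3 = (4 − 3) − 0 = 1, and there is no ∂_3, so H_2 ≅ Z.

(K is a triangulation of the 2-sphere S^2.)

H_0 = Z,  H_1 = 0,  H_2 = Z.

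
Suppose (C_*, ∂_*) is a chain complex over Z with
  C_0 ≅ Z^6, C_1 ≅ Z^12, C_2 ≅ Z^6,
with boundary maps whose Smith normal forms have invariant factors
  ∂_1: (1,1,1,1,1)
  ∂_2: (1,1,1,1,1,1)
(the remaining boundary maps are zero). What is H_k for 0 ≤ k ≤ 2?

H_0: b_0 = 6 − 0 − 5 = 1; torsion from ∂_1 factors > 1: none. So H_0 = Z.
H_1: b_1 = 12 − 5 − 6 = 1; torsion from ∂_2 factors > 1: none. So H_1 = Z.
H_2: b_2 = 6 − 6 − 0 = 0; torsion from ∂_3 factors > 1: none. So H_2 = 0.

H_0 = Z,  H_1 = Z,  H_2 = 0.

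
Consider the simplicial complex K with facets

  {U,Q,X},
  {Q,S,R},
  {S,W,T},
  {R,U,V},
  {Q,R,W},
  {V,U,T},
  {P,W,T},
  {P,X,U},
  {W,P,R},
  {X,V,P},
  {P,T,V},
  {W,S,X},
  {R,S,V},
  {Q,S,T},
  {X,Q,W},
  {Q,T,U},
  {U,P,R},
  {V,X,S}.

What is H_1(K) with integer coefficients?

Take the total order P < Q < R < S < T < U < V < W < X on the vertex set. Then K (dimension 2) consists of the simplices:

  0-simplices (9): P, Q, R, S, T, U, V, W, X
  1-simplices (27): PR, PT, PU, PV, PW, PX, QR, QS, QT, QU, QW, QX, RS, RU, RV, RW, ST, SV, SW, SX, TU, TV, TW, UV, UX, VX, WX
  2-simplices (18): PRU, PRW, PTV, PTW, PUX, PVX, QRS, QRW, QST, QTU, QUX, QWX, RSV, RUV, STW, SVX, SWX, TUV

Hence C_0 ≅ Z^9, C_1 ≅ Z^27, C_2 ≅ Z^18.

Boundary ∂_1: C_1 → C_0 sends each edge [p,q] (with p < q) to q − p.
This gives a 9×27 integer matrix of rank 8; reducing to Smith normal form yields diagonal entries (1,1,1,1,1,1,1,1).

Boundary ∂_2: C_2 → C_1 acts by ∂[p,q,r] = [q,r] − [p,r] + [p,q]. For instance
  ∂QST = ST − QT + QS,
  ∂PUX = UX − PX + PU.
This gives a 27×18 integer matrix of rank 18; reducing to Smith normal form yields diagonal entries (1,1,1,1,1,1,1,1,1,1,1,1,1,1,1,1,1,2).

Reading off H_k = ker ∂_k / im ∂_{k+1}:

  H_1: rank ker ∂_1 − rank ∂_2 = (27 − 8) − 18 = 1, and ∂_2 has invariant factor 2 > 1, so H_1 = Z ⊕ Z/2.

H_1 ≅ Z ⊕ Z/2.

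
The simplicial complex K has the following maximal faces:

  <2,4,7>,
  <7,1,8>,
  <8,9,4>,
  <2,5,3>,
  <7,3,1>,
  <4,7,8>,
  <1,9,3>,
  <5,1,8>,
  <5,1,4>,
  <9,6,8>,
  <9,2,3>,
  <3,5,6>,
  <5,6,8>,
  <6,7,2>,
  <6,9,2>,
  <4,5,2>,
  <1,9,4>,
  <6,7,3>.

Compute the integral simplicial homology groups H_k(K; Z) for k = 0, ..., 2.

Take the total order 1 < 2 < 3 < 4 < 5 < 6 < 7 < 8 < 9 on the vertex set. Then K (dimension 2) consists of the simplices:

  0-simplices (9): [1], [2], [3], [4], [5], [6], [7], [8], [9]
  1-simplices (27): (27 of them)
  2-simplices (18): [1,3,7], [1,3,9], [1,4,5], [1,4,9], [1,5,8], [1,7,8], [2,3,5], [2,3,9], [2,4,5], [2,4,7], [2,6,7], [2,6,9], [3,5,6], [3,6,7], [4,7,8], [4,8,9], [5,6,8], [6,8,9]

Hence C_0 ≅ Z^9, C_1 ≅ Z^27, C_2 ≅ Z^18.

The boundary map ∂_1: C_1 → C_0 is given by ∂[p,q] = [q] − [p]. For instance
  ∂[3,9] = [9] − [3].
The resulting 9×27 matrix has rank 8, and its Smith normal form has invariant factors (1,1,1,1,1,1,1,1).

The boundary map ∂_2: C_2 → C_1 maps a triangle to the signed sum of its edges. For instance
  ∂[3,6,7] = [6,7] − [3,7] + [3,6],
  ∂[1,7,8] = [7,8] − [1,8] + [1,7].
This gives a 27×18 integer matrix of rank 18; reducing to Smith normal form yields diagonal entries (1,1,1,1,1,1,1,1,1,1,1,1,1,1,1,1,1,2).

Now H_k = ker ∂_k / im ∂_{k+1}, so:

  H_0: rank C_0 − rank ∂_1 = 9 − 8 = 1, and the invariant factors of ∂_1 are all 1, so H_0 ≅ Z.
  H_1: rank ker ∂_1 − rank ∂_2 = (27 − 8) − 18 = 1, and ∂_2 has invariant factor 2 > 1, so H_1 ≅ Z ⊕ Z/2.
  H_2: rank ker ∂_2 − rank ∂_3 = (18 − 18) − 0 = 0, and there is no ∂_3, so H_2 ≅ 0.

H_0 = Z,  H_1 = Z ⊕ Z/2,  H_2 = 0.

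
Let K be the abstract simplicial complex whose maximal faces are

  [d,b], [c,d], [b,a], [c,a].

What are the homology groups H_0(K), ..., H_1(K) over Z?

Fix the vertex order a < b < c < d and write every simplex with vertices in increasing order. Then dim K = 1 and the simplices of K are:

  0-simplices (4): a, b, c, d
  1-simplices (4): ab, ac, bd, cd

giving chain groups C_0 ≅ Z^4, C_1 ≅ Z^4.

The boundary map ∂_1: C_1 → C_0 sends each edge [p,q] (with p < q) to q − p.
This gives a 4×4 integer matrix of rank 3; reducing to Smith normal form yields diagonal entries (1,1,1).

Computing H_k = (kernel of ∂_k) / (image of ∂_{k+1}):

  H_0: rank C_0 − rank ∂_1 = 4 − 3 = 1, and the invariant factors of ∂_1 are all 1, so H_0 ≅ Z.
  H_1: rank ker ∂_1 − rank ∂_2 = (4 − 3) − 0 = 1, and there is no ∂_2, so H_1 ≅ Z.

As a check, the Euler characteristic is 4 − 4 = 0, which agrees with 1 − 1 = 0.

H_0 = Z,  H_1 = Z.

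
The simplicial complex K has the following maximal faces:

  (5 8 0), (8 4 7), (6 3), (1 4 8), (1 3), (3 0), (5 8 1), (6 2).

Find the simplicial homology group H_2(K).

H_2 = 0.

We work with the vertex ordering 0 < 1 < 2 < 3 < 4 < 5 < 6 < 7 < 8. The simplices of K, each written with vertices in increasing order, are:

  0-simplices (9): [0], [1], [2], [3], [4], [5], [6], [7], [8]
  1-simplices (13): [0,3], [0,5], [0,8], [1,3], [1,4], [1,5], [1,8], [2,6], [3,6], [4,7], [4,8], [5,8], [7,8]
  2-simplices (4): [0,5,8], [1,4,8], [1,5,8], [4,7,8]

Hence C_0 ≅ Z^9, C_1 ≅ Z^13, C_2 ≅ Z^4.

The boundary map ∂_1: C_1 → C_0 is given by ∂[p,q] = [q] − [p]. For instance
  ∂[7,8] = [8] − [7].
The resulting 9×13 matrix has rank 8, and its Smith normal form has invariant factors (1,1,1,1,1,1,1,1).

The boundary map ∂_2: C_2 → C_1 maps a triangle to the signed sum of its edges. For instance
  ∂[0,5,8] = [5,8] − [0,8] + [0,5],
  ∂[1,4,8] = [4,8] − [1,8] + [1,4].
The resulting 13×4 matrix has rank 4, and its Smith normal form has invariant factors (1,1,1,1).

From H_k ≅ ker(∂_k) / im(∂_{k+1}) we obtain:

  H_2: rank ker ∂_2 − rank ∂_3 = (4 − 4) − 0 = 0, and there is no ∂_3, so H_2 ≅ 0.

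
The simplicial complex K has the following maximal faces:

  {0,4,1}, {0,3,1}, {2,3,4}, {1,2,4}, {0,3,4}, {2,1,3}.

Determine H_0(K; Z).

H_0 = Z.

Take the total order 0 < 1 < 2 < 3 < 4 on the vertex set. Then K (dimension 2) consists of the simplices:

  0-simplices (5): [0], [1], [2], [3], [4]
  1-simplices (9): [0,1], [0,3], [0,4], [1,2], [1,3], [1,4], [2,3], [2,4], [3,4]
  2-simplices (6): [0,1,3], [0,1,4], [0,3,4], [1,2,3], [1,2,4], [2,3,4]

so the chain groups are C_0 ≅ Z^5, C_1 ≅ Z^9, C_2 ≅ Z^6.

∂_1: C_1 → C_0 sends each edge [p,q] (with p < q) to q − p.
This gives a 5×9 integer matrix of rank 4; reducing to Smith normal form yields diagonal entries (1,1,1,1).

∂_2: C_2 → C_1 acts by ∂[p,q,r] = [q,r] − [p,r] + [p,q]. For instance
  ∂[0,1,4] = [1,4] − [0,4] + [0,1],
  ∂[1,2,4] = [2,4] − [1,4] + [1,2].
The resulting 9×6 matrix has rank 5, and its Smith normal form has invariant factors (1,1,1,1,1).

Computing H_k = (kernel of ∂_k) / (image of ∂_{k+1}):

  H_0: rank C_0 − rank ∂_1 = 5 − 4 = 1, and the invariant factors of ∂_1 are all 1, so H_0 ≅ Z.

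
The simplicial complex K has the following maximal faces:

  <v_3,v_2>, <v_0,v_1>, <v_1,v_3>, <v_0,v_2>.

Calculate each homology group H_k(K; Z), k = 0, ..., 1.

H_0 = Z,  H_1 = Z.

We work with the vertex ordering v_0 < v_1 < v_2 < v_3. The simplices of K, each written with vertices in increasing order, are:

  0-simplices (4): [v_0], [v_1], [v_2], [v_3]
  1-simplices (4): [v_0,v_1], [v_0,v_2], [v_1,v_3], [v_2,v_3]

giving chain groups C_0 ≅ Z^4, C_1 ≅ Z^4.

The boundary map ∂_1: C_1 → C_0 maps an edge to its endpoints' difference, ∂[p,q] = q − p.
As a 4×4 matrix over Z this has rank 3, with invariant factors (1,1,1).

From H_k ≅ ker(∂_k) / im(∂_{k+1}) we obtain:

  H_0: rank C_0 − rank ∂_1 = 4 − 3 = 1, and the invariant factors of ∂_1 are all 1, so H_0 = Z.
  H_1: rank ker ∂_1 − rank ∂_2 = (4 − 3) − 0 = 1, and there is no ∂_2, so H_1 = Z.

As a check, the Euler characteristic is 4 − 4 = 0, which agrees with 1 − 1 = 0.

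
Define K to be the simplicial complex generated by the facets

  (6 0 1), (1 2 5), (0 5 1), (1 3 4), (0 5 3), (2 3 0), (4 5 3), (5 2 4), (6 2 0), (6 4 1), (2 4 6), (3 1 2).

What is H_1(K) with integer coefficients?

H_1 = Z/2Z.

Take the total order 0 < 1 < 2 < 3 < 4 < 5 < 6 on the vertex set. Then K (dimension 2) consists of the simplices:

  0-simplices (7): [0], [1], [2], [3], [4], [5], [6]
  1-simplices (18): [0,1], [0,2], [0,3], [0,5], [0,6], [1,2], [1,3], [1,4], [1,5], [1,6], [2,3], [2,4], [2,5], [2,6], [3,4], [3,5], [4,5], [4,6]
  2-simplices (12): [0,1,5], [0,1,6], [0,2,3], [0,2,6], [0,3,5], [1,2,3], [1,2,5], [1,3,4], [1,4,6], [2,4,5], [2,4,6], [3,4,5]

so the chain groups are C_0 ≅ Z^7, C_1 ≅ Z^18, C_2 ≅ Z^12.

∂_1: C_1 → C_0 sends each edge [p,q] (with p < q) to q − p. For instance
  ∂[2,4] = [4] − [2].
As a 7×18 matrix over Z this has rank 6, with invariant factors (1,1,1,1,1,1).

Boundary ∂_2: C_2 → C_1 maps a triangle to the signed sum of its edges. For instance
  ∂[2,4,5] = [4,5] − [2,5] + [2,4],
  ∂[0,2,6] = [2,6] − [0,6] + [0,2].
This gives a 18×12 integer matrix of rank 12; reducing to Smith normal form yields diagonal entries (1,1,1,1,1,1,1,1,1,1,1,2).

Computing H_k = (kernel of ∂_k) / (image of ∂_{k+1}):

  H_1: rank ker ∂_1 − rank ∂_2 = (18 − 6) − 12 = 0, and ∂_2 has invariant factor 2 > 1, so H_1 ≅ Z/2Z.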